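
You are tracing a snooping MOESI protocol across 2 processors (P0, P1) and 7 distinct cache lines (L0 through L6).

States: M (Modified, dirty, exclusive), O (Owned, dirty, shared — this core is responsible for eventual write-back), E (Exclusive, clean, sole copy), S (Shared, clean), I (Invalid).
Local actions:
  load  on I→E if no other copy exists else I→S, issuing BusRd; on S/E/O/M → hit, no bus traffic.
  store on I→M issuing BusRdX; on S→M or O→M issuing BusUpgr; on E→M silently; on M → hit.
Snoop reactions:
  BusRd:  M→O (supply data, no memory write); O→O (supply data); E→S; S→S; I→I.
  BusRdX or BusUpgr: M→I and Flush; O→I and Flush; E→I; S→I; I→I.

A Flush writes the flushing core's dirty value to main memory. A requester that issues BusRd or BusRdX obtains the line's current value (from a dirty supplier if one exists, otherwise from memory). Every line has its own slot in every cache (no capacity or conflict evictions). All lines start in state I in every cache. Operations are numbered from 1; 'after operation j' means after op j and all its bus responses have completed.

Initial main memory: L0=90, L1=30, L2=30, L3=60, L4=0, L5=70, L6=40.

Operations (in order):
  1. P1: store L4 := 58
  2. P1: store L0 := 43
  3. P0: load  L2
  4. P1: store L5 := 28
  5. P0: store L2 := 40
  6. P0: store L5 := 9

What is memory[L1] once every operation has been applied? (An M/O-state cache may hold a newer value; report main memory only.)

  op1 P1: store L4 := 58 → I/M on L4; bus BusRdX; mem=0
  op2 P1: store L0 := 43 → I/M on L0; bus BusRdX; mem=90
  op3 P0: load  L2 → E/I on L2; bus BusRd; mem=30
  op4 P1: store L5 := 28 → I/M on L5; bus BusRdX; mem=70
  op5 P0: store L2 := 40 → M/I on L2; bus (none); mem=30
  op6 P0: store L5 := 9 → M/I on L5; bus BusRdX Flush; mem=28

memory[L1] = 30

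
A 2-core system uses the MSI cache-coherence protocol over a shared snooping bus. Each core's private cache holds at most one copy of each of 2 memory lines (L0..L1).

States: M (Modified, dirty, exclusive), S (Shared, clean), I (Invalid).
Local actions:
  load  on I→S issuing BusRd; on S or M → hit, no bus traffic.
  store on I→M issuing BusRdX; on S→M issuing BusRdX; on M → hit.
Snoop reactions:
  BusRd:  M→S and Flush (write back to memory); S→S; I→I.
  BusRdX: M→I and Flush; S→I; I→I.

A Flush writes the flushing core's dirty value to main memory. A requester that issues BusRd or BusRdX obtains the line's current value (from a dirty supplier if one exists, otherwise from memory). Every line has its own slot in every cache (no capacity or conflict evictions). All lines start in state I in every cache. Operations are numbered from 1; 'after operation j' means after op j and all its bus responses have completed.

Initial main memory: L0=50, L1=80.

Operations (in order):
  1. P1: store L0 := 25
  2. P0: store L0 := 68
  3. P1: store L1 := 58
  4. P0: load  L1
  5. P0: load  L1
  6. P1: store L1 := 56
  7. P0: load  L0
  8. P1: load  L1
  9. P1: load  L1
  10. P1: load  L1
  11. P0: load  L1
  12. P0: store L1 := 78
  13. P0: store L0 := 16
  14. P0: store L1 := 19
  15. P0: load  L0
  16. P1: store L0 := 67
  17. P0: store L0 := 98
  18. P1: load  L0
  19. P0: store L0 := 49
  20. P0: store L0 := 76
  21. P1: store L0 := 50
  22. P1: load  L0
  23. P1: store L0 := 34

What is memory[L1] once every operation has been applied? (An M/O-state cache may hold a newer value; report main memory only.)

  op1 P1: store L0 := 25 → I/M on L0; bus BusRdX; mem=50
  op2 P0: store L0 := 68 → M/I on L0; bus BusRdX Flush; mem=25
  op3 P1: store L1 := 58 → I/M on L1; bus BusRdX; mem=80
  op4 P0: load  L1 → S/S on L1; bus BusRd Flush; mem=58
  op5 P0: load  L1 → S/S on L1; bus (none); mem=58
  op6 P1: store L1 := 56 → I/M on L1; bus BusRdX; mem=58
  op7 P0: load  L0 → M/I on L0; bus (none); mem=25
  op8 P1: load  L1 → I/M on L1; bus (none); mem=58
  op9 P1: load  L1 → I/M on L1; bus (none); mem=58
  op10 P1: load  L1 → I/M on L1; bus (none); mem=58
  op11 P0: load  L1 → S/S on L1; bus BusRd Flush; mem=56
  op12 P0: store L1 := 78 → M/I on L1; bus BusRdX; mem=56
  op13 P0: store L0 := 16 → M/I on L0; bus (none); mem=25
  op14 P0: store L1 := 19 → M/I on L1; bus (none); mem=56
  op15 P0: load  L0 → M/I on L0; bus (none); mem=25
  op16 P1: store L0 := 67 → I/M on L0; bus BusRdX Flush; mem=16
  op17 P0: store L0 := 98 → M/I on L0; bus BusRdX Flush; mem=67
  op18 P1: load  L0 → S/S on L0; bus BusRd Flush; mem=98
  op19 P0: store L0 := 49 → M/I on L0; bus BusRdX; mem=98
  op20 P0: store L0 := 76 → M/I on L0; bus (none); mem=98
  op21 P1: store L0 := 50 → I/M on L0; bus BusRdX Flush; mem=76
  op22 P1: load  L0 → I/M on L0; bus (none); mem=76
  op23 P1: store L0 := 34 → I/M on L0; bus (none); mem=76

memory[L1] = 56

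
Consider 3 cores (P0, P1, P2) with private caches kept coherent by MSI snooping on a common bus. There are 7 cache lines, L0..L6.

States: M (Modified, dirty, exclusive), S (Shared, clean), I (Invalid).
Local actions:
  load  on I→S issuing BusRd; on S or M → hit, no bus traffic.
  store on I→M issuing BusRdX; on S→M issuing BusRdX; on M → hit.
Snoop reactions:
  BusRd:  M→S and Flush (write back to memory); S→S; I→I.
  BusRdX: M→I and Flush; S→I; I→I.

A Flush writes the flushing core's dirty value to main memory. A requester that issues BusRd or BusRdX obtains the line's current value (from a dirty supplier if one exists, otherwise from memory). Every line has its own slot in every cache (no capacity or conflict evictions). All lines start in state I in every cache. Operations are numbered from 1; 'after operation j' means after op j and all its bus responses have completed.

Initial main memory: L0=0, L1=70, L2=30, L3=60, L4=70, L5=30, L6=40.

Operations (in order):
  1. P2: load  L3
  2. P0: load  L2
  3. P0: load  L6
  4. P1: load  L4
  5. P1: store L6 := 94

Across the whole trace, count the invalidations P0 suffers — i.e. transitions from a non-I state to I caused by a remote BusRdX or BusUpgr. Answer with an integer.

1. P2: load  L3  bus=[BusRd]  L3: P0=I P1=I P2=S  mem[L3]=60
2. P0: load  L2  bus=[BusRd]  L2: P0=S P1=I P2=I  mem[L2]=30
3. P0: load  L6  bus=[BusRd]  L6: P0=S P1=I P2=I  mem[L6]=40
4. P1: load  L4  bus=[BusRd]  L4: P0=I P1=S P2=I  mem[L4]=70
5. P1: store L6 := 94  bus=[BusRdX]  L6: P0=I P1=M P2=I  mem[L6]=40

invalidations = 1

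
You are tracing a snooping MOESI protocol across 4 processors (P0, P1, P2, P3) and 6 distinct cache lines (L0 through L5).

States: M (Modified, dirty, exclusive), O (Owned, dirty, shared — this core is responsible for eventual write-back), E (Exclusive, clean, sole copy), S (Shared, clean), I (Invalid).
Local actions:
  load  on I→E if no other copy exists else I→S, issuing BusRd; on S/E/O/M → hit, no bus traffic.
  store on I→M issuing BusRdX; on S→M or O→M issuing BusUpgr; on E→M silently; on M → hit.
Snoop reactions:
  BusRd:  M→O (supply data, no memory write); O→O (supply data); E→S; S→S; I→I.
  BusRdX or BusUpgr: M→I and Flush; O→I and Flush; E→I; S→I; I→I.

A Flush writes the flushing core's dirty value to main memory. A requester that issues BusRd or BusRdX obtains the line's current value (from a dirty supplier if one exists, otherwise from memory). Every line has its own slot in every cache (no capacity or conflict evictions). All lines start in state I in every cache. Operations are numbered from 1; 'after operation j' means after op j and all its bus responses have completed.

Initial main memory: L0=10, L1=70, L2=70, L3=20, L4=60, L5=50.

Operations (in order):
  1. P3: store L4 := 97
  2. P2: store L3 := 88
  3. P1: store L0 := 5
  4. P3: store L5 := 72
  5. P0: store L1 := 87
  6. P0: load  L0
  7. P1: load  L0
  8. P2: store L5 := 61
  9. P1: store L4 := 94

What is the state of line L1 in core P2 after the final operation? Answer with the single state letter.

step 1: P3: store L4 := 97  ⟶  IIIM  (L4)  txn=BusRdX  M[L4]=60
step 2: P2: store L3 := 88  ⟶  IIMI  (L3)  txn=BusRdX  M[L3]=20
step 3: P1: store L0 := 5  ⟶  IMII  (L0)  txn=BusRdX  M[L0]=10
step 4: P3: store L5 := 72  ⟶  IIIM  (L5)  txn=BusRdX  M[L5]=50
step 5: P0: store L1 := 87  ⟶  MIII  (L1)  txn=BusRdX  M[L1]=70
step 6: P0: load  L0  ⟶  SOII  (L0)  txn=BusRd  M[L0]=10
step 7: P1: load  L0  ⟶  SOII  (L0)  txn=∅  M[L0]=10
step 8: P2: store L5 := 61  ⟶  IIMI  (L5)  txn=BusRdX+Flush  M[L5]=72
step 9: P1: store L4 := 94  ⟶  IMII  (L4)  txn=BusRdX+Flush  M[L4]=97

state = I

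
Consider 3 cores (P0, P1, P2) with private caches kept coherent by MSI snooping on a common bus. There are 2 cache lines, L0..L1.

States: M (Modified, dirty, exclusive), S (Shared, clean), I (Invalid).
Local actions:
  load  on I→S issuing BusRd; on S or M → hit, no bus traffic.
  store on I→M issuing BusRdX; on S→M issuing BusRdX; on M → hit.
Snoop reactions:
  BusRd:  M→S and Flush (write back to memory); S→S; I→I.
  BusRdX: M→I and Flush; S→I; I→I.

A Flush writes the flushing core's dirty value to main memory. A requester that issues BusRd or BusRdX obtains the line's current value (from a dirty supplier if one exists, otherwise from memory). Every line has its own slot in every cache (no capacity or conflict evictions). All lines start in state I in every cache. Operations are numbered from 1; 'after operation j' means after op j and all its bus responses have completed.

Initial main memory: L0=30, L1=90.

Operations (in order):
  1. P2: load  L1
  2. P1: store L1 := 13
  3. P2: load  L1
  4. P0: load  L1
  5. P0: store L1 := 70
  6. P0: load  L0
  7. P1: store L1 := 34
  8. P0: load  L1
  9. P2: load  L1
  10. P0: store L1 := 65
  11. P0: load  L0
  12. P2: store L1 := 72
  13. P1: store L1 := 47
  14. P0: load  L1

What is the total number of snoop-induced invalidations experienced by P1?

[1] P2: load  L1 | P0:I, P1:I, P2:S(90) | bus: BusRd
[2] P1: store L1 := 13 | P0:I, P1:M(13), P2:I | bus: BusRdX
[3] P2: load  L1 | P0:I, P1:S(13), P2:S(13) | bus: BusRd,Flush
[4] P0: load  L1 | P0:S(13), P1:S(13), P2:S(13) | bus: BusRd
[5] P0: store L1 := 70 | P0:M(70), P1:I, P2:I | bus: BusRdX
[6] P0: load  L0 | P0:S(30), P1:I, P2:I | bus: BusRd
[7] P1: store L1 := 34 | P0:I, P1:M(34), P2:I | bus: BusRdX,Flush
[8] P0: load  L1 | P0:S(34), P1:S(34), P2:I | bus: BusRd,Flush
[9] P2: load  L1 | P0:S(34), P1:S(34), P2:S(34) | bus: BusRd
[10] P0: store L1 := 65 | P0:M(65), P1:I, P2:I | bus: BusRdX
[11] P0: load  L0 | P0:S(30), P1:I, P2:I | bus: none
[12] P2: store L1 := 72 | P0:I, P1:I, P2:M(72) | bus: BusRdX,Flush
[13] P1: store L1 := 47 | P0:I, P1:M(47), P2:I | bus: BusRdX,Flush
[14] P0: load  L1 | P0:S(47), P1:S(47), P2:I | bus: BusRd,Flush

invalidations = 2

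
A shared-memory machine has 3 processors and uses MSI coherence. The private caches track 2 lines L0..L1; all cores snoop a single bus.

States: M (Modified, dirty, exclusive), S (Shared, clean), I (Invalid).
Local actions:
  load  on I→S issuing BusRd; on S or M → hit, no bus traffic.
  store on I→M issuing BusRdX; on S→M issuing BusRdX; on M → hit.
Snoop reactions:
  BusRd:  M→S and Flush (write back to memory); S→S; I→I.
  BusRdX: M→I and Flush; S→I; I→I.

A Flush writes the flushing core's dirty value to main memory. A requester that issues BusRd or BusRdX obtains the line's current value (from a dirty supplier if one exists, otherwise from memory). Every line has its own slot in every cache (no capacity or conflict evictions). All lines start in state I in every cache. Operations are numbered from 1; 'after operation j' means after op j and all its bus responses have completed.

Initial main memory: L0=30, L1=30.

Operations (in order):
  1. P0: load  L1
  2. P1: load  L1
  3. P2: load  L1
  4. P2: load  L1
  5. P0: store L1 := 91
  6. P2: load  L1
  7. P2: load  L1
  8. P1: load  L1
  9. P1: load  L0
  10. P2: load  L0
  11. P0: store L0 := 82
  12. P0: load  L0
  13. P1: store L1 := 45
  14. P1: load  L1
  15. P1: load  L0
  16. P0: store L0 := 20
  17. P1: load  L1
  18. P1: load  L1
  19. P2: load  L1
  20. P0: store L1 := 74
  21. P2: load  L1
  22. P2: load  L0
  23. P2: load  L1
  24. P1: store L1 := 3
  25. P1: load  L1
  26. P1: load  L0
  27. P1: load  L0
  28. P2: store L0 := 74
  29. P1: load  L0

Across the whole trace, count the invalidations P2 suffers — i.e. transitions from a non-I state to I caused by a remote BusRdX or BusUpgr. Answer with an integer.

step 1: P0: load  L1  ⟶  SII  (L1)  txn=BusRd  M[L1]=30
step 2: P1: load  L1  ⟶  SSI  (L1)  txn=BusRd  M[L1]=30
step 3: P2: load  L1  ⟶  SSS  (L1)  txn=BusRd  M[L1]=30
step 4: P2: load  L1  ⟶  SSS  (L1)  txn=∅  M[L1]=30
step 5: P0: store L1 := 91  ⟶  MII  (L1)  txn=BusRdX  M[L1]=30
step 6: P2: load  L1  ⟶  SIS  (L1)  txn=BusRd+Flush  M[L1]=91
step 7: P2: load  L1  ⟶  SIS  (L1)  txn=∅  M[L1]=91
step 8: P1: load  L1  ⟶  SSS  (L1)  txn=BusRd  M[L1]=91
step 9: P1: load  L0  ⟶  ISI  (L0)  txn=BusRd  M[L0]=30
step 10: P2: load  L0  ⟶  ISS  (L0)  txn=BusRd  M[L0]=30
step 11: P0: store L0 := 82  ⟶  MII  (L0)  txn=BusRdX  M[L0]=30
step 12: P0: load  L0  ⟶  MII  (L0)  txn=∅  M[L0]=30
step 13: P1: store L1 := 45  ⟶  IMI  (L1)  txn=BusRdX  M[L1]=91
step 14: P1: load  L1  ⟶  IMI  (L1)  txn=∅  M[L1]=91
step 15: P1: load  L0  ⟶  SSI  (L0)  txn=BusRd+Flush  M[L0]=82
step 16: P0: store L0 := 20  ⟶  MII  (L0)  txn=BusRdX  M[L0]=82
step 17: P1: load  L1  ⟶  IMI  (L1)  txn=∅  M[L1]=91
step 18: P1: load  L1  ⟶  IMI  (L1)  txn=∅  M[L1]=91
step 19: P2: load  L1  ⟶  ISS  (L1)  txn=BusRd+Flush  M[L1]=45
step 20: P0: store L1 := 74  ⟶  MII  (L1)  txn=BusRdX  M[L1]=45
step 21: P2: load  L1  ⟶  SIS  (L1)  txn=BusRd+Flush  M[L1]=74
step 22: P2: load  L0  ⟶  SIS  (L0)  txn=BusRd+Flush  M[L0]=20
step 23: P2: load  L1  ⟶  SIS  (L1)  txn=∅  M[L1]=74
step 24: P1: store L1 := 3  ⟶  IMI  (L1)  txn=BusRdX  M[L1]=74
step 25: P1: load  L1  ⟶  IMI  (L1)  txn=∅  M[L1]=74
step 26: P1: load  L0  ⟶  SSS  (L0)  txn=BusRd  M[L0]=20
step 27: P1: load  L0  ⟶  SSS  (L0)  txn=∅  M[L0]=20
step 28: P2: store L0 := 74  ⟶  IIM  (L0)  txn=BusRdX  M[L0]=20
step 29: P1: load  L0  ⟶  ISS  (L0)  txn=BusRd+Flush  M[L0]=74

invalidations = 5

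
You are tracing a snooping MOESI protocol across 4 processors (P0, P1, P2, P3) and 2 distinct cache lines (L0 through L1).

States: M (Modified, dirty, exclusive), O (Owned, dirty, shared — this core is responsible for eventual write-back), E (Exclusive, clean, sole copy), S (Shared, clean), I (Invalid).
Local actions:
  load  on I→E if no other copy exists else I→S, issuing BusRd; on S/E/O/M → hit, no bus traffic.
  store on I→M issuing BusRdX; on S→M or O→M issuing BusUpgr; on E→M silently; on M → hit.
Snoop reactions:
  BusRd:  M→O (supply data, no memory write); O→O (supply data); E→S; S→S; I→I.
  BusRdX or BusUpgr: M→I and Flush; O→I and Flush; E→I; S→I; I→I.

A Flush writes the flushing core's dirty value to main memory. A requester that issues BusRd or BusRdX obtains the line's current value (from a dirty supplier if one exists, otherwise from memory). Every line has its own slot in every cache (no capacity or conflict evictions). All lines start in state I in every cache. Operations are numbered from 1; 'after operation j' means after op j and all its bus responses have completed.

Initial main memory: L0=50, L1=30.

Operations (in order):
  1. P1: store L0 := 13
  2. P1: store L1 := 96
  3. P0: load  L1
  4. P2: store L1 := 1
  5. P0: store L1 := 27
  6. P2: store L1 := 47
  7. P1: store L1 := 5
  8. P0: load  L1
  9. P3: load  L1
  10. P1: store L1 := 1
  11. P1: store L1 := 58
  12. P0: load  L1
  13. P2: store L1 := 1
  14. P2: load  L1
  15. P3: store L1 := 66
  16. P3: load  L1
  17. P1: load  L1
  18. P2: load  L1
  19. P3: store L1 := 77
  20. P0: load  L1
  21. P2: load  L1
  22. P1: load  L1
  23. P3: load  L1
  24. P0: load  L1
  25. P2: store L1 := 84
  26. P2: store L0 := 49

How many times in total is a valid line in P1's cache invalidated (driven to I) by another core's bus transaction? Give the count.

invalidations = 5

[1] P1: store L0 := 13 | P0:I, P1:M(13), P2:I, P3:I | bus: BusRdX
[2] P1: store L1 := 96 | P0:I, P1:M(96), P2:I, P3:I | bus: BusRdX
[3] P0: load  L1 | P0:S(96), P1:O(96), P2:I, P3:I | bus: BusRd
[4] P2: store L1 := 1 | P0:I, P1:I, P2:M(1), P3:I | bus: BusRdX,Flush
[5] P0: store L1 := 27 | P0:M(27), P1:I, P2:I, P3:I | bus: BusRdX,Flush
[6] P2: store L1 := 47 | P0:I, P1:I, P2:M(47), P3:I | bus: BusRdX,Flush
[7] P1: store L1 := 5 | P0:I, P1:M(5), P2:I, P3:I | bus: BusRdX,Flush
[8] P0: load  L1 | P0:S(5), P1:O(5), P2:I, P3:I | bus: BusRd
[9] P3: load  L1 | P0:S(5), P1:O(5), P2:I, P3:S(5) | bus: BusRd
[10] P1: store L1 := 1 | P0:I, P1:M(1), P2:I, P3:I | bus: BusUpgr
[11] P1: store L1 := 58 | P0:I, P1:M(58), P2:I, P3:I | bus: none
[12] P0: load  L1 | P0:S(58), P1:O(58), P2:I, P3:I | bus: BusRd
[13] P2: store L1 := 1 | P0:I, P1:I, P2:M(1), P3:I | bus: BusRdX,Flush
[14] P2: load  L1 | P0:I, P1:I, P2:M(1), P3:I | bus: none
[15] P3: store L1 := 66 | P0:I, P1:I, P2:I, P3:M(66) | bus: BusRdX,Flush
[16] P3: load  L1 | P0:I, P1:I, P2:I, P3:M(66) | bus: none
[17] P1: load  L1 | P0:I, P1:S(66), P2:I, P3:O(66) | bus: BusRd
[18] P2: load  L1 | P0:I, P1:S(66), P2:S(66), P3:O(66) | bus: BusRd
[19] P3: store L1 := 77 | P0:I, P1:I, P2:I, P3:M(77) | bus: BusUpgr
[20] P0: load  L1 | P0:S(77), P1:I, P2:I, P3:O(77) | bus: BusRd
[21] P2: load  L1 | P0:S(77), P1:I, P2:S(77), P3:O(77) | bus: BusRd
[22] P1: load  L1 | P0:S(77), P1:S(77), P2:S(77), P3:O(77) | bus: BusRd
[23] P3: load  L1 | P0:S(77), P1:S(77), P2:S(77), P3:O(77) | bus: none
[24] P0: load  L1 | P0:S(77), P1:S(77), P2:S(77), P3:O(77) | bus: none
[25] P2: store L1 := 84 | P0:I, P1:I, P2:M(84), P3:I | bus: BusUpgr,Flush
[26] P2: store L0 := 49 | P0:I, P1:I, P2:M(49), P3:I | bus: BusRdX,Flush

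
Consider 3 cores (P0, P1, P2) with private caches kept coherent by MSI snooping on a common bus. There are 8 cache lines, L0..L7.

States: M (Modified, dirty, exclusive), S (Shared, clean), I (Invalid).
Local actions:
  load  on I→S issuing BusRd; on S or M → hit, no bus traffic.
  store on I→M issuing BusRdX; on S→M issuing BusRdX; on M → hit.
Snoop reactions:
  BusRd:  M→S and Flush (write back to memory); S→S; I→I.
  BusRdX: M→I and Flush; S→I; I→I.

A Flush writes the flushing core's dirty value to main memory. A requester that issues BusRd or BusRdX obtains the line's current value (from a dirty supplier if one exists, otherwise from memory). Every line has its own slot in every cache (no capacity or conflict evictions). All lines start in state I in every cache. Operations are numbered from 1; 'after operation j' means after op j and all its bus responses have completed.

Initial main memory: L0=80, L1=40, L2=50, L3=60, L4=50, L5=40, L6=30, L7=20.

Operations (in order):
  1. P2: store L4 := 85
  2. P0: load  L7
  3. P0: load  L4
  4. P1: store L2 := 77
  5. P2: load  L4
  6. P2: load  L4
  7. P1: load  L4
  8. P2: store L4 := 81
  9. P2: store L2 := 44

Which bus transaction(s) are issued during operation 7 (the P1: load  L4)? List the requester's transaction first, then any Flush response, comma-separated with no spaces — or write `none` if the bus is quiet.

bus = BusRd

  op1 P2: store L4 := 85 → I/I/M on L4; bus BusRdX; mem=50
  op2 P0: load  L7 → S/I/I on L7; bus BusRd; mem=20
  op3 P0: load  L4 → S/I/S on L4; bus BusRd Flush; mem=85
  op4 P1: store L2 := 77 → I/M/I on L2; bus BusRdX; mem=50
  op5 P2: load  L4 → S/I/S on L4; bus (none); mem=85
  op6 P2: load  L4 → S/I/S on L4; bus (none); mem=85
  op7 P1: load  L4 → S/S/S on L4; bus BusRd; mem=85
  op8 P2: store L4 := 81 → I/I/M on L4; bus BusRdX; mem=85
  op9 P2: store L2 := 44 → I/I/M on L2; bus BusRdX Flush; mem=77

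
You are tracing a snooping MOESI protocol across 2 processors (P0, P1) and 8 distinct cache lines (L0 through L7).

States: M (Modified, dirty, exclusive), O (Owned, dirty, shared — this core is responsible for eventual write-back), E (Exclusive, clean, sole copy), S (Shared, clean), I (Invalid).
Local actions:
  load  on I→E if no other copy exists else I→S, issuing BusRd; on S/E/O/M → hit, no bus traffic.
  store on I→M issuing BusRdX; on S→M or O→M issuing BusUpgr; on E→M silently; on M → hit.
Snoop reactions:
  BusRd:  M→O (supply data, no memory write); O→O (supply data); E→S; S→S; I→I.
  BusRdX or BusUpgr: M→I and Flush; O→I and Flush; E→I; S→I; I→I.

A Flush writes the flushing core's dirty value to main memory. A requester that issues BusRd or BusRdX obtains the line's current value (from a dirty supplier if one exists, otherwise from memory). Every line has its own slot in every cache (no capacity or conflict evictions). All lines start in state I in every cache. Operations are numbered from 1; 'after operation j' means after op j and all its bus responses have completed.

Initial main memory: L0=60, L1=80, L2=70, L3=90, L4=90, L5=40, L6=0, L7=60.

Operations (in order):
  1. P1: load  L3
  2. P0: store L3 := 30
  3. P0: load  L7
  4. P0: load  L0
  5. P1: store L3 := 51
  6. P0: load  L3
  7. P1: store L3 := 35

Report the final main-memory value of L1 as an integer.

1. P1: load  L3  bus=[BusRd]  L3: P0=I P1=E  mem[L3]=90
2. P0: store L3 := 30  bus=[BusRdX]  L3: P0=M P1=I  mem[L3]=90
3. P0: load  L7  bus=[BusRd]  L7: P0=E P1=I  mem[L7]=60
4. P0: load  L0  bus=[BusRd]  L0: P0=E P1=I  mem[L0]=60
5. P1: store L3 := 51  bus=[BusRdX,Flush]  L3: P0=I P1=M  mem[L3]=30
6. P0: load  L3  bus=[BusRd]  L3: P0=S P1=O  mem[L3]=30
7. P1: store L3 := 35  bus=[BusUpgr]  L3: P0=I P1=M  mem[L3]=30

memory[L1] = 80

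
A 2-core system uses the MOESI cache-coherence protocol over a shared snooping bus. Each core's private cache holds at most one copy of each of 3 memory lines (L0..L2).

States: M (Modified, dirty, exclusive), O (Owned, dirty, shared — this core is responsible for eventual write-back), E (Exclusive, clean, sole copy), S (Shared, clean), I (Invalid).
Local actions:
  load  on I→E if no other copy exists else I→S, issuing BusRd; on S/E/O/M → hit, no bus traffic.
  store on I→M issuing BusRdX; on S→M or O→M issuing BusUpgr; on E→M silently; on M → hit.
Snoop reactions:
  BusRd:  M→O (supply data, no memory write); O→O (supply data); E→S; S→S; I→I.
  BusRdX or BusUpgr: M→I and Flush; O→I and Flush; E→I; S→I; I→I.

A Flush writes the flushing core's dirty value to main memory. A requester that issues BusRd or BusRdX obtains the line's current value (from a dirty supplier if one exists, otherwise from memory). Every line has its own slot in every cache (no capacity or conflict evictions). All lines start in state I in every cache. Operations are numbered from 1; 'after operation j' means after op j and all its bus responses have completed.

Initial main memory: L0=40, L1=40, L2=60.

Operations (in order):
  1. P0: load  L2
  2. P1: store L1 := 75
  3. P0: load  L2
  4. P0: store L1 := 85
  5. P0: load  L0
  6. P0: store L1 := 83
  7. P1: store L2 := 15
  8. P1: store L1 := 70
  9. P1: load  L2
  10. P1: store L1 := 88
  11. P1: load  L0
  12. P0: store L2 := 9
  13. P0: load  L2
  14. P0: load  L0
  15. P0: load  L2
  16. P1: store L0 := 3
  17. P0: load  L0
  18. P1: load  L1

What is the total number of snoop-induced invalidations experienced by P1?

[1] P0: load  L2 | P0:E(60), P1:I | bus: BusRd
[2] P1: store L1 := 75 | P0:I, P1:M(75) | bus: BusRdX
[3] P0: load  L2 | P0:E(60), P1:I | bus: none
[4] P0: store L1 := 85 | P0:M(85), P1:I | bus: BusRdX,Flush
[5] P0: load  L0 | P0:E(40), P1:I | bus: BusRd
[6] P0: store L1 := 83 | P0:M(83), P1:I | bus: none
[7] P1: store L2 := 15 | P0:I, P1:M(15) | bus: BusRdX
[8] P1: store L1 := 70 | P0:I, P1:M(70) | bus: BusRdX,Flush
[9] P1: load  L2 | P0:I, P1:M(15) | bus: none
[10] P1: store L1 := 88 | P0:I, P1:M(88) | bus: none
[11] P1: load  L0 | P0:S(40), P1:S(40) | bus: BusRd
[12] P0: store L2 := 9 | P0:M(9), P1:I | bus: BusRdX,Flush
[13] P0: load  L2 | P0:M(9), P1:I | bus: none
[14] P0: load  L0 | P0:S(40), P1:S(40) | bus: none
[15] P0: load  L2 | P0:M(9), P1:I | bus: none
[16] P1: store L0 := 3 | P0:I, P1:M(3) | bus: BusUpgr
[17] P0: load  L0 | P0:S(3), P1:O(3) | bus: BusRd
[18] P1: load  L1 | P0:I, P1:M(88) | bus: none

invalidations = 2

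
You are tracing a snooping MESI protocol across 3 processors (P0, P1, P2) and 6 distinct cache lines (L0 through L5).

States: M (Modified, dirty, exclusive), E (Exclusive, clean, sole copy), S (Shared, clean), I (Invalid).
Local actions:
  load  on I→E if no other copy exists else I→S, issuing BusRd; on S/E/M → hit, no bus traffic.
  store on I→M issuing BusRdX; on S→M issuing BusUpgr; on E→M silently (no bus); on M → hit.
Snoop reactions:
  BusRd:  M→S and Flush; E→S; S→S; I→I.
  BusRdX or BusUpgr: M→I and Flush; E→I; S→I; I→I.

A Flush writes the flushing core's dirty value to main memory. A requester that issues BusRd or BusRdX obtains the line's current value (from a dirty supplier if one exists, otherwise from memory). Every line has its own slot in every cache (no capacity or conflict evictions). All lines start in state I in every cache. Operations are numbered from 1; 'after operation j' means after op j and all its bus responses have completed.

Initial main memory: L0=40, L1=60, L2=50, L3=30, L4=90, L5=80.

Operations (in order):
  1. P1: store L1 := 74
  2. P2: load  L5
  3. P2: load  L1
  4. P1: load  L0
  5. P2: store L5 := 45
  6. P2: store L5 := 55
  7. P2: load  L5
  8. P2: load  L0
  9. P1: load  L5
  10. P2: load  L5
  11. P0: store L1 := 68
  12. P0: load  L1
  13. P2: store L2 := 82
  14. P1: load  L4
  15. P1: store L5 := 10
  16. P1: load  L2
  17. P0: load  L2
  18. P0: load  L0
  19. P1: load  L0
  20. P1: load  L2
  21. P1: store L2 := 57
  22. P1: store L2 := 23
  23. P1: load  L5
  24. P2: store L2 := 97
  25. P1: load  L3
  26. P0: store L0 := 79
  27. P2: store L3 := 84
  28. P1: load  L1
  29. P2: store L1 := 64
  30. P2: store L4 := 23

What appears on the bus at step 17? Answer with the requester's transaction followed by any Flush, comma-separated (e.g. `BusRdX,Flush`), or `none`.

bus = BusRd

[1] P1: store L1 := 74 | P0:I, P1:M(74), P2:I | bus: BusRdX
[2] P2: load  L5 | P0:I, P1:I, P2:E(80) | bus: BusRd
[3] P2: load  L1 | P0:I, P1:S(74), P2:S(74) | bus: BusRd,Flush
[4] P1: load  L0 | P0:I, P1:E(40), P2:I | bus: BusRd
[5] P2: store L5 := 45 | P0:I, P1:I, P2:M(45) | bus: none
[6] P2: store L5 := 55 | P0:I, P1:I, P2:M(55) | bus: none
[7] P2: load  L5 | P0:I, P1:I, P2:M(55) | bus: none
[8] P2: load  L0 | P0:I, P1:S(40), P2:S(40) | bus: BusRd
[9] P1: load  L5 | P0:I, P1:S(55), P2:S(55) | bus: BusRd,Flush
[10] P2: load  L5 | P0:I, P1:S(55), P2:S(55) | bus: none
[11] P0: store L1 := 68 | P0:M(68), P1:I, P2:I | bus: BusRdX
[12] P0: load  L1 | P0:M(68), P1:I, P2:I | bus: none
[13] P2: store L2 := 82 | P0:I, P1:I, P2:M(82) | bus: BusRdX
[14] P1: load  L4 | P0:I, P1:E(90), P2:I | bus: BusRd
[15] P1: store L5 := 10 | P0:I, P1:M(10), P2:I | bus: BusUpgr
[16] P1: load  L2 | P0:I, P1:S(82), P2:S(82) | bus: BusRd,Flush
[17] P0: load  L2 | P0:S(82), P1:S(82), P2:S(82) | bus: BusRd
[18] P0: load  L0 | P0:S(40), P1:S(40), P2:S(40) | bus: BusRd
[19] P1: load  L0 | P0:S(40), P1:S(40), P2:S(40) | bus: none
[20] P1: load  L2 | P0:S(82), P1:S(82), P2:S(82) | bus: none
[21] P1: store L2 := 57 | P0:I, P1:M(57), P2:I | bus: BusUpgr
[22] P1: store L2 := 23 | P0:I, P1:M(23), P2:I | bus: none
[23] P1: load  L5 | P0:I, P1:M(10), P2:I | bus: none
[24] P2: store L2 := 97 | P0:I, P1:I, P2:M(97) | bus: BusRdX,Flush
[25] P1: load  L3 | P0:I, P1:E(30), P2:I | bus: BusRd
[26] P0: store L0 := 79 | P0:M(79), P1:I, P2:I | bus: BusUpgr
[27] P2: store L3 := 84 | P0:I, P1:I, P2:M(84) | bus: BusRdX
[28] P1: load  L1 | P0:S(68), P1:S(68), P2:I | bus: BusRd,Flush
[29] P2: store L1 := 64 | P0:I, P1:I, P2:M(64) | bus: BusRdX
[30] P2: store L4 := 23 | P0:I, P1:I, P2:M(23) | bus: BusRdX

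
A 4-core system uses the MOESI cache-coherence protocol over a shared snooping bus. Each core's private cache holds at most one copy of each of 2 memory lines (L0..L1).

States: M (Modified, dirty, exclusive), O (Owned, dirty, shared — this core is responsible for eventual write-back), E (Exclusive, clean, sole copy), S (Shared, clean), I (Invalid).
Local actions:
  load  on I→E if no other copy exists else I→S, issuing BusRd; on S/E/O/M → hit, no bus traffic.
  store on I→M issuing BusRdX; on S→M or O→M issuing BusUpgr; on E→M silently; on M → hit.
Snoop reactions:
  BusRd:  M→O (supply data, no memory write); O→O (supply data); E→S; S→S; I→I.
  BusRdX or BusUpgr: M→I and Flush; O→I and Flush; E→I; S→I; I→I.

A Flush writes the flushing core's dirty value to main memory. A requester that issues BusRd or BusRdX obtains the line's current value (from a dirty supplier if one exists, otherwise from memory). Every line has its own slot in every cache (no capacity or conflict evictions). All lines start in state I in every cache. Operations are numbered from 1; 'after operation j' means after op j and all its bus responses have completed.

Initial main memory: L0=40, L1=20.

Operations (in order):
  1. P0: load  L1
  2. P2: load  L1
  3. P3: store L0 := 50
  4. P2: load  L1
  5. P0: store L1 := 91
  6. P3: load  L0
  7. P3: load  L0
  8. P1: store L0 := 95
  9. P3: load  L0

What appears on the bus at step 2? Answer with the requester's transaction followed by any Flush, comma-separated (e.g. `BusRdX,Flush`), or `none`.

step 1: P0: load  L1  ⟶  EIII  (L1)  txn=BusRd  M[L1]=20
step 2: P2: load  L1  ⟶  SISI  (L1)  txn=BusRd  M[L1]=20
step 3: P3: store L0 := 50  ⟶  IIIM  (L0)  txn=BusRdX  M[L0]=40
step 4: P2: load  L1  ⟶  SISI  (L1)  txn=∅  M[L1]=20
step 5: P0: store L1 := 91  ⟶  MIII  (L1)  txn=BusUpgr  M[L1]=20
step 6: P3: load  L0  ⟶  IIIM  (L0)  txn=∅  M[L0]=40
step 7: P3: load  L0  ⟶  IIIM  (L0)  txn=∅  M[L0]=40
step 8: P1: store L0 := 95  ⟶  IMII  (L0)  txn=BusRdX+Flush  M[L0]=50
step 9: P3: load  L0  ⟶  IOIS  (L0)  txn=BusRd  M[L0]=50

bus = BusRd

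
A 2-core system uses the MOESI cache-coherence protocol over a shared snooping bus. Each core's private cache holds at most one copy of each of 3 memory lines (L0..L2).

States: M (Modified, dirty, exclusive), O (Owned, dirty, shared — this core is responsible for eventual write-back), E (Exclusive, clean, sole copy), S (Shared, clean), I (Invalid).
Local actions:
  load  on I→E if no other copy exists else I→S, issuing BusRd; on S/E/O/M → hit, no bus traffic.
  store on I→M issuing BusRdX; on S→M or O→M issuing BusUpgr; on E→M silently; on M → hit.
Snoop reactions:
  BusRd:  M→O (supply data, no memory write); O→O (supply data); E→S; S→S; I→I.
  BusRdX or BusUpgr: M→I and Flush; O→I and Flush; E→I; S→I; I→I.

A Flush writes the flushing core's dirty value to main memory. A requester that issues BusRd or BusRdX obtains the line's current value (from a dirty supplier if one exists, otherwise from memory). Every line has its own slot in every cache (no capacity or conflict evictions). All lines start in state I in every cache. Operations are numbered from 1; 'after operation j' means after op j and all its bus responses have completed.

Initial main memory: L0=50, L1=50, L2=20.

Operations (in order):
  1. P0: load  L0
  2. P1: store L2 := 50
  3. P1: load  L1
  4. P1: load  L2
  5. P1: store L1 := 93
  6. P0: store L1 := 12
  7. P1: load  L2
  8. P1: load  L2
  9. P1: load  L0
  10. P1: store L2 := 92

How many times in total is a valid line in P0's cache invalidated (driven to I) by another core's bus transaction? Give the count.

invalidations = 0

  op1 P0: load  L0 → E/I on L0; bus BusRd; mem=50
  op2 P1: store L2 := 50 → I/M on L2; bus BusRdX; mem=20
  op3 P1: load  L1 → I/E on L1; bus BusRd; mem=50
  op4 P1: load  L2 → I/M on L2; bus (none); mem=20
  op5 P1: store L1 := 93 → I/M on L1; bus (none); mem=50
  op6 P0: store L1 := 12 → M/I on L1; bus BusRdX Flush; mem=93
  op7 P1: load  L2 → I/M on L2; bus (none); mem=20
  op8 P1: load  L2 → I/M on L2; bus (none); mem=20
  op9 P1: load  L0 → S/S on L0; bus BusRd; mem=50
  op10 P1: store L2 := 92 → I/M on L2; bus (none); mem=20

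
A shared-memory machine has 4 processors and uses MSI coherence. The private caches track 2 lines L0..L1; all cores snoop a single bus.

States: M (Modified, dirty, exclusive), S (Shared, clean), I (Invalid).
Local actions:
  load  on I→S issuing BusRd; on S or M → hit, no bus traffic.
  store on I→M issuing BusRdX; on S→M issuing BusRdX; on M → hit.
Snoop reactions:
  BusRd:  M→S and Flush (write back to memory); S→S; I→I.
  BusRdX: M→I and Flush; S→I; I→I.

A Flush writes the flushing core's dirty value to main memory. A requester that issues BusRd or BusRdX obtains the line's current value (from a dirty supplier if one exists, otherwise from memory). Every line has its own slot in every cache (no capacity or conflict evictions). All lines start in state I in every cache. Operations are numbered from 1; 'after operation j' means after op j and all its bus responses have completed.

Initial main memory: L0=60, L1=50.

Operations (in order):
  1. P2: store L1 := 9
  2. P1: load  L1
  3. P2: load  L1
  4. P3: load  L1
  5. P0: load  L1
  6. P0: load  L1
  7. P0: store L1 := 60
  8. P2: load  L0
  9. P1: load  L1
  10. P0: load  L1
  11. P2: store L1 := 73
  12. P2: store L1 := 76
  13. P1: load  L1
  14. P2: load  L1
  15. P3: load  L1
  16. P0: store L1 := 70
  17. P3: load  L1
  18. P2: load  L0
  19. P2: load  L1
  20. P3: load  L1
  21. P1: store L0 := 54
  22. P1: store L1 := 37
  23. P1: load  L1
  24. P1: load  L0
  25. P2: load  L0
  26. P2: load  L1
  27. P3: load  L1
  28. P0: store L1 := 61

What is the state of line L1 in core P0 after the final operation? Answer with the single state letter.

state = M

  op1 P2: store L1 := 9 → I/I/M/I on L1; bus BusRdX; mem=50
  op2 P1: load  L1 → I/S/S/I on L1; bus BusRd Flush; mem=9
  op3 P2: load  L1 → I/S/S/I on L1; bus (none); mem=9
  op4 P3: load  L1 → I/S/S/S on L1; bus BusRd; mem=9
  op5 P0: load  L1 → S/S/S/S on L1; bus BusRd; mem=9
  op6 P0: load  L1 → S/S/S/S on L1; bus (none); mem=9
  op7 P0: store L1 := 60 → M/I/I/I on L1; bus BusRdX; mem=9
  op8 P2: load  L0 → I/I/S/I on L0; bus BusRd; mem=60
  op9 P1: load  L1 → S/S/I/I on L1; bus BusRd Flush; mem=60
  op10 P0: load  L1 → S/S/I/I on L1; bus (none); mem=60
  op11 P2: store L1 := 73 → I/I/M/I on L1; bus BusRdX; mem=60
  op12 P2: store L1 := 76 → I/I/M/I on L1; bus (none); mem=60
  op13 P1: load  L1 → I/S/S/I on L1; bus BusRd Flush; mem=76
  op14 P2: load  L1 → I/S/S/I on L1; bus (none); mem=76
  op15 P3: load  L1 → I/S/S/S on L1; bus BusRd; mem=76
  op16 P0: store L1 := 70 → M/I/I/I on L1; bus BusRdX; mem=76
  op17 P3: load  L1 → S/I/I/S on L1; bus BusRd Flush; mem=70
  op18 P2: load  L0 → I/I/S/I on L0; bus (none); mem=60
  op19 P2: load  L1 → S/I/S/S on L1; bus BusRd; mem=70
  op20 P3: load  L1 → S/I/S/S on L1; bus (none); mem=70
  op21 P1: store L0 := 54 → I/M/I/I on L0; bus BusRdX; mem=60
  op22 P1: store L1 := 37 → I/M/I/I on L1; bus BusRdX; mem=70
  op23 P1: load  L1 → I/M/I/I on L1; bus (none); mem=70
  op24 P1: load  L0 → I/M/I/I on L0; bus (none); mem=60
  op25 P2: load  L0 → I/S/S/I on L0; bus BusRd Flush; mem=54
  op26 P2: load  L1 → I/S/S/I on L1; bus BusRd Flush; mem=37
  op27 P3: load  L1 → I/S/S/S on L1; bus BusRd; mem=37
  op28 P0: store L1 := 61 → M/I/I/I on L1; bus BusRdX; mem=37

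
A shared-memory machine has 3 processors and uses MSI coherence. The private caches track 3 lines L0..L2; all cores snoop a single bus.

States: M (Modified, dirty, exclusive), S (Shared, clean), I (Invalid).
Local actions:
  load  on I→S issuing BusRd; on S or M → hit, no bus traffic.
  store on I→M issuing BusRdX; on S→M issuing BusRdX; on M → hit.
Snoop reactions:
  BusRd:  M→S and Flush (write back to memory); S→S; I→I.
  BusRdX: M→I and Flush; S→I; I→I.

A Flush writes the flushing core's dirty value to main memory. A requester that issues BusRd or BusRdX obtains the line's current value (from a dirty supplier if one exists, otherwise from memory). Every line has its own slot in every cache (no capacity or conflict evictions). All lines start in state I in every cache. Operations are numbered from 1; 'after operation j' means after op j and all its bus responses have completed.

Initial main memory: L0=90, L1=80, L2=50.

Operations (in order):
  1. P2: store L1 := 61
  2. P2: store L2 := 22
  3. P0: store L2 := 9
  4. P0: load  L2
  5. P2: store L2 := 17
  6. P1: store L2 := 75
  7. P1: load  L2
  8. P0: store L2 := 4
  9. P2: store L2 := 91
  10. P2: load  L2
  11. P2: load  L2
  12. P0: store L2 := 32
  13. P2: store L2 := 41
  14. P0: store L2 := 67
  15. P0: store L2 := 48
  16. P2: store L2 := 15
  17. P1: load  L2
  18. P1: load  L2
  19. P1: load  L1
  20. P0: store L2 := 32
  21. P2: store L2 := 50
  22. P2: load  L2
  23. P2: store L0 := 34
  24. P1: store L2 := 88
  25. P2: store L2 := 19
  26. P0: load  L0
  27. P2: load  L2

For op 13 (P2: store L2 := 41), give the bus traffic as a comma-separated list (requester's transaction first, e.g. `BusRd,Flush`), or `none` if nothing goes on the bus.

1. P2: store L1 := 61  bus=[BusRdX]  L1: P0=I P1=I P2=M  mem[L1]=80
2. P2: store L2 := 22  bus=[BusRdX]  L2: P0=I P1=I P2=M  mem[L2]=50
3. P0: store L2 := 9  bus=[BusRdX,Flush]  L2: P0=M P1=I P2=I  mem[L2]=22
4. P0: load  L2  bus=[-]  L2: P0=M P1=I P2=I  mem[L2]=22
5. P2: store L2 := 17  bus=[BusRdX,Flush]  L2: P0=I P1=I P2=M  mem[L2]=9
6. P1: store L2 := 75  bus=[BusRdX,Flush]  L2: P0=I P1=M P2=I  mem[L2]=17
7. P1: load  L2  bus=[-]  L2: P0=I P1=M P2=I  mem[L2]=17
8. P0: store L2 := 4  bus=[BusRdX,Flush]  L2: P0=M P1=I P2=I  mem[L2]=75
9. P2: store L2 := 91  bus=[BusRdX,Flush]  L2: P0=I P1=I P2=M  mem[L2]=4
10. P2: load  L2  bus=[-]  L2: P0=I P1=I P2=M  mem[L2]=4
11. P2: load  L2  bus=[-]  L2: P0=I P1=I P2=M  mem[L2]=4
12. P0: store L2 := 32  bus=[BusRdX,Flush]  L2: P0=M P1=I P2=I  mem[L2]=91
13. P2: store L2 := 41  bus=[BusRdX,Flush]  L2: P0=I P1=I P2=M  mem[L2]=32
14. P0: store L2 := 67  bus=[BusRdX,Flush]  L2: P0=M P1=I P2=I  mem[L2]=41
15. P0: store L2 := 48  bus=[-]  L2: P0=M P1=I P2=I  mem[L2]=41
16. P2: store L2 := 15  bus=[BusRdX,Flush]  L2: P0=I P1=I P2=M  mem[L2]=48
17. P1: load  L2  bus=[BusRd,Flush]  L2: P0=I P1=S P2=S  mem[L2]=15
18. P1: load  L2  bus=[-]  L2: P0=I P1=S P2=S  mem[L2]=15
19. P1: load  L1  bus=[BusRd,Flush]  L1: P0=I P1=S P2=S  mem[L1]=61
20. P0: store L2 := 32  bus=[BusRdX]  L2: P0=M P1=I P2=I  mem[L2]=15
21. P2: store L2 := 50  bus=[BusRdX,Flush]  L2: P0=I P1=I P2=M  mem[L2]=32
22. P2: load  L2  bus=[-]  L2: P0=I P1=I P2=M  mem[L2]=32
23. P2: store L0 := 34  bus=[BusRdX]  L0: P0=I P1=I P2=M  mem[L0]=90
24. P1: store L2 := 88  bus=[BusRdX,Flush]  L2: P0=I P1=M P2=I  mem[L2]=50
25. P2: store L2 := 19  bus=[BusRdX,Flush]  L2: P0=I P1=I P2=M  mem[L2]=88
26. P0: load  L0  bus=[BusRd,Flush]  L0: P0=S P1=I P2=S  mem[L0]=34
27. P2: load  L2  bus=[-]  L2: P0=I P1=I P2=M  mem[L2]=88

bus = BusRdX,Flush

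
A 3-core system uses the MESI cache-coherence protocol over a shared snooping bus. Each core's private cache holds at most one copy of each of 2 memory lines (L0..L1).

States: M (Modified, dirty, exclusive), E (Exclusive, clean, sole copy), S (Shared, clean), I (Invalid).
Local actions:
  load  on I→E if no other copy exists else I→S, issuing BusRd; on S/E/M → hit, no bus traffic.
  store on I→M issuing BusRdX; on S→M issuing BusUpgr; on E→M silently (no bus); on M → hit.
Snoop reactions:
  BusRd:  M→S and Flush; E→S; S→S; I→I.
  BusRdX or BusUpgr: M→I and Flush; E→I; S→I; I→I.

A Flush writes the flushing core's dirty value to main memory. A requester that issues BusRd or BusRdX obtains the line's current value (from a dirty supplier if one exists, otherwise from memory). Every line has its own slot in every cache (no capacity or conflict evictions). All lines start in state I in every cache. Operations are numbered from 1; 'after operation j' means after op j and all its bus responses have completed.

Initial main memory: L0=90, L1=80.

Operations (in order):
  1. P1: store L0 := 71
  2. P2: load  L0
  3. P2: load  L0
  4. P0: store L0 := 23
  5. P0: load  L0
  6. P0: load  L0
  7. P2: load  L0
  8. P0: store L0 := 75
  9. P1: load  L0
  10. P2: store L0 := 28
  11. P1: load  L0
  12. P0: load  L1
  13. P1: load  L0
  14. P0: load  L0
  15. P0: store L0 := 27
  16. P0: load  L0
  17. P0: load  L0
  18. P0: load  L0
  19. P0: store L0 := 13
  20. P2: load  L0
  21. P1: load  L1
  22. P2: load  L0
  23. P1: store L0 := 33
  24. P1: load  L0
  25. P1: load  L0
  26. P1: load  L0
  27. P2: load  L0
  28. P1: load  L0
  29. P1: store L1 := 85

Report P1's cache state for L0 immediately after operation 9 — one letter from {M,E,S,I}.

state = S

step 1: P1: store L0 := 71  ⟶  IMI  (L0)  txn=BusRdX  M[L0]=90
step 2: P2: load  L0  ⟶  ISS  (L0)  txn=BusRd+Flush  M[L0]=71
step 3: P2: load  L0  ⟶  ISS  (L0)  txn=∅  M[L0]=71
step 4: P0: store L0 := 23  ⟶  MII  (L0)  txn=BusRdX  M[L0]=71
step 5: P0: load  L0  ⟶  MII  (L0)  txn=∅  M[L0]=71
step 6: P0: load  L0  ⟶  MII  (L0)  txn=∅  M[L0]=71
step 7: P2: load  L0  ⟶  SIS  (L0)  txn=BusRd+Flush  M[L0]=23
step 8: P0: store L0 := 75  ⟶  MII  (L0)  txn=BusUpgr  M[L0]=23
step 9: P1: load  L0  ⟶  SSI  (L0)  txn=BusRd+Flush  M[L0]=75
step 10: P2: store L0 := 28  ⟶  IIM  (L0)  txn=BusRdX  M[L0]=75
step 11: P1: load  L0  ⟶  ISS  (L0)  txn=BusRd+Flush  M[L0]=28
step 12: P0: load  L1  ⟶  EII  (L1)  txn=BusRd  M[L1]=80
step 13: P1: load  L0  ⟶  ISS  (L0)  txn=∅  M[L0]=28
step 14: P0: load  L0  ⟶  SSS  (L0)  txn=BusRd  M[L0]=28
step 15: P0: store L0 := 27  ⟶  MII  (L0)  txn=BusUpgr  M[L0]=28
step 16: P0: load  L0  ⟶  MII  (L0)  txn=∅  M[L0]=28
step 17: P0: load  L0  ⟶  MII  (L0)  txn=∅  M[L0]=28
step 18: P0: load  L0  ⟶  MII  (L0)  txn=∅  M[L0]=28
step 19: P0: store L0 := 13  ⟶  MII  (L0)  txn=∅  M[L0]=28
step 20: P2: load  L0  ⟶  SIS  (L0)  txn=BusRd+Flush  M[L0]=13
step 21: P1: load  L1  ⟶  SSI  (L1)  txn=BusRd  M[L1]=80
step 22: P2: load  L0  ⟶  SIS  (L0)  txn=∅  M[L0]=13
step 23: P1: store L0 := 33  ⟶  IMI  (L0)  txn=BusRdX  M[L0]=13
step 24: P1: load  L0  ⟶  IMI  (L0)  txn=∅  M[L0]=13
step 25: P1: load  L0  ⟶  IMI  (L0)  txn=∅  M[L0]=13
step 26: P1: load  L0  ⟶  IMI  (L0)  txn=∅  M[L0]=13
step 27: P2: load  L0  ⟶  ISS  (L0)  txn=BusRd+Flush  M[L0]=33
step 28: P1: load  L0  ⟶  ISS  (L0)  txn=∅  M[L0]=33
step 29: P1: store L1 := 85  ⟶  IMI  (L1)  txn=BusUpgr  M[L1]=80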